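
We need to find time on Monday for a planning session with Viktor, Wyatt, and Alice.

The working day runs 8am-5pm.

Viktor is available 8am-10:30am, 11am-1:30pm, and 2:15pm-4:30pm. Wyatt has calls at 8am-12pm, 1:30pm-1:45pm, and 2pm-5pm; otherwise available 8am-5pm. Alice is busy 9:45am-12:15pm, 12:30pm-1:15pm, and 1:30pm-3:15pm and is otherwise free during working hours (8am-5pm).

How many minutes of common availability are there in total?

Wyatt free within 08:00–17:00: 12:00–13:30, 13:45–14:00.
Alice free within 08:00–17:00: 08:00–09:45, 12:15–12:30, 13:15–13:30, 15:15–17:00.
Viktor ∩ Wyatt: 12:00–13:30.
Viktor ∩ Wyatt ∩ Alice: 12:15–12:30, 13:15–13:30.
Total common minutes: 15 + 15 = 30.

30 minutes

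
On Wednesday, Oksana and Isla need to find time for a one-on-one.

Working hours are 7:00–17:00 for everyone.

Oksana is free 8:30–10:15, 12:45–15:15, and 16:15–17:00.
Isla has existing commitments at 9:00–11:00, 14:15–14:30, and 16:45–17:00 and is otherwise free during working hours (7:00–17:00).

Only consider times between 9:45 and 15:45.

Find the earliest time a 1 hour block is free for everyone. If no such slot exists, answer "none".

12:45

Isla free within 07:00–17:00: 07:00–09:00, 11:00–14:15, 14:30–16:45.
Oksana ∩ Isla: 08:30–09:00, 12:45–14:15, 14:30–15:15, 16:15–16:45.
Restricted to 09:45–15:45: 12:45–14:15, 14:30–15:15.
Windows ≥ 60 min: 12:45–14:15.
Earliest such window starts at 12:45.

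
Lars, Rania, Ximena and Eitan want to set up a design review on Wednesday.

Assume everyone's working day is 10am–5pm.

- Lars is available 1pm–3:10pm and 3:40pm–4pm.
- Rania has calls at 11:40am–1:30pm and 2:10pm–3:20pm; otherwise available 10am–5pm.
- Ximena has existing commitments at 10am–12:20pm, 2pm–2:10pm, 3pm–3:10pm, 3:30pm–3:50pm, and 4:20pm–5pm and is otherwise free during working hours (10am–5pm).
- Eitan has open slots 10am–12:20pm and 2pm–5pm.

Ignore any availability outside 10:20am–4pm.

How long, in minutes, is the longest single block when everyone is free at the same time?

Rania free within 10:00–17:00: 10:00–11:40, 13:30–14:10, 15:20–17:00.
Ximena free within 10:00–17:00: 12:20–14:00, 14:10–15:00, 15:10–15:30, 15:50–16:20.
Lars ∩ Rania: 13:30–14:10, 15:40–16:00.
Lars ∩ Rania ∩ Ximena: 13:30–14:00, 15:50–16:00.
Lars ∩ Rania ∩ Ximena ∩ Eitan: 15:50–16:00.
Restricted to 10:20–16:00: 15:50–16:00.
Single common window of 10 minutes.

10 minutes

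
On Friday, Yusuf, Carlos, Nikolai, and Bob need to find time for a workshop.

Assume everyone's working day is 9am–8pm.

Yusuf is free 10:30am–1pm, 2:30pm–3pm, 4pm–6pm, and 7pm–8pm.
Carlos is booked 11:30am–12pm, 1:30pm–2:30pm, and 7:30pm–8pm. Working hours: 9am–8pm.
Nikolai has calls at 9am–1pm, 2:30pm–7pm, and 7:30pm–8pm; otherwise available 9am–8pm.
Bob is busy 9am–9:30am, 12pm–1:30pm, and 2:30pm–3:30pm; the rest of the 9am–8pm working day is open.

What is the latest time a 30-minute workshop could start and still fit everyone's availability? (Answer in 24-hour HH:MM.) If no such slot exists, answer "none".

Carlos free within 09:00–20:00: 09:00–11:30, 12:00–13:30, 14:30–19:30.
Nikolai free within 09:00–20:00: 13:00–14:30, 19:00–19:30.
Bob free within 09:00–20:00: 09:30–12:00, 13:30–14:30, 15:30–20:00.
Yusuf ∩ Carlos: 10:30–11:30, 12:00–13:00, 14:30–15:00, 16:00–18:00, 19:00–19:30.
Yusuf ∩ Carlos ∩ Nikolai: 19:00–19:30.
Yusuf ∩ Carlos ∩ Nikolai ∩ Bob: 19:00–19:30.
Windows ≥ 30 min: 19:00–19:30.
Latest start in the last window 19:00–19:30 is 19:30 − 30 min = 19:00.

19:00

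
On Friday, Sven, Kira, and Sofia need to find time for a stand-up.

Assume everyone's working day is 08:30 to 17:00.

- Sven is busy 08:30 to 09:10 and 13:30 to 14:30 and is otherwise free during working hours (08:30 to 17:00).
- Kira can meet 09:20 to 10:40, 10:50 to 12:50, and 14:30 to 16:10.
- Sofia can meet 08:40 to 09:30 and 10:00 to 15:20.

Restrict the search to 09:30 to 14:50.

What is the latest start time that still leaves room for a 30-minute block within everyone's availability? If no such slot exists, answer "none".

12:20

Sven free within 08:30–17:00: 09:10–13:30, 14:30–17:00.
Sven ∩ Kira: 09:20–10:40, 10:50–12:50, 14:30–16:10.
Sven ∩ Kira ∩ Sofia: 09:20–09:30, 10:00–10:40, 10:50–12:50, 14:30–15:20.
Restricted to 09:30–14:50: 10:00–10:40, 10:50–12:50, 14:30–14:50.
Windows ≥ 30 min: 10:00–10:40, 10:50–12:50.
Latest start in the last window 10:50–12:50 is 12:50 − 30 min = 12:20.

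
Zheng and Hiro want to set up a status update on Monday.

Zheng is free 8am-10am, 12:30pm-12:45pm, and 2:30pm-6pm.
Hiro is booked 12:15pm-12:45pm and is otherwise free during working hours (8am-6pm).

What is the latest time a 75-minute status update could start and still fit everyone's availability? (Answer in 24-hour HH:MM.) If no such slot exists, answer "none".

16:45

Hiro free within 08:00–18:00: 08:00–12:15, 12:45–18:00.
Zheng ∩ Hiro: 08:00–10:00, 14:30–18:00.
Windows ≥ 75 min: 08:00–10:00, 14:30–18:00.
Latest start in the last window 14:30–18:00 is 18:00 − 75 min = 16:45.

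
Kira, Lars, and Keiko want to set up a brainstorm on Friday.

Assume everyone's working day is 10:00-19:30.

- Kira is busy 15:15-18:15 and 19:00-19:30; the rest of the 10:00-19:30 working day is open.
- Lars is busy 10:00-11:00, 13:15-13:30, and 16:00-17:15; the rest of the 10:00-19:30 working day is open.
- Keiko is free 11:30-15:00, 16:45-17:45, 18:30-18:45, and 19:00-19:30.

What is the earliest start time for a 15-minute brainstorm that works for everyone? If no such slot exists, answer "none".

Kira free within 10:00–19:30: 10:00–15:15, 18:15–19:00.
Lars free within 10:00–19:30: 11:00–13:15, 13:30–16:00, 17:15–19:30.
Kira ∩ Lars: 11:00–13:15, 13:30–15:15, 18:15–19:00.
Kira ∩ Lars ∩ Keiko: 11:30–13:15, 13:30–15:00, 18:30–18:45.
Windows ≥ 15 min: 11:30–13:15, 13:30–15:00, 18:30–18:45.
Earliest such window starts at 11:30.

11:30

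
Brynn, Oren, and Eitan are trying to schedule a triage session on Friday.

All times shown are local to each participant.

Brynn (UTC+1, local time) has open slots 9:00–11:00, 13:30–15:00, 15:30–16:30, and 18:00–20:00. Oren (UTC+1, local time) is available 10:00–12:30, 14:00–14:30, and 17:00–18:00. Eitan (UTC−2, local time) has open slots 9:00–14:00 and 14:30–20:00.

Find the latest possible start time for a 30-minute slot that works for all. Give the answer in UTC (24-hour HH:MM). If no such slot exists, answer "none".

13:00

Brynn → UTC: 08:00–10:00, 12:30–14:00, 14:30–15:30, 17:00–19:00.
Oren → UTC: 09:00–11:30, 13:00–13:30, 16:00–17:00.
Eitan → UTC: 11:00–16:00, 16:30–22:00.
Brynn ∩ Oren: 09:00–10:00, 13:00–13:30.
Brynn ∩ Oren ∩ Eitan: 13:00–13:30.
Windows ≥ 30 min: 13:00–13:30.
Latest start in the last window 13:00–13:30 is 13:30 − 30 min = 13:00.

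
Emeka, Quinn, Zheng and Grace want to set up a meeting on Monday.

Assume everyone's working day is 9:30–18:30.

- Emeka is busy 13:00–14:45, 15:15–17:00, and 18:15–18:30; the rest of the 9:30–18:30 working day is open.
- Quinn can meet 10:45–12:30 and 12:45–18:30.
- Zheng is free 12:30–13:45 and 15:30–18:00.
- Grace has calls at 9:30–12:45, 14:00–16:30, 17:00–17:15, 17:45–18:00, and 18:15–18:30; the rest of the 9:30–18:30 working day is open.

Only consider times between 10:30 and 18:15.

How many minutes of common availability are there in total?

Emeka free within 09:30–18:30: 09:30–13:00, 14:45–15:15, 17:00–18:15.
Grace free within 09:30–18:30: 12:45–14:00, 16:30–17:00, 17:15–17:45, 18:00–18:15.
Emeka ∩ Quinn: 10:45–12:30, 12:45–13:00, 14:45–15:15, 17:00–18:15.
Emeka ∩ Quinn ∩ Zheng: 12:45–13:00, 17:00–18:00.
Emeka ∩ Quinn ∩ Zheng ∩ Grace: 12:45–13:00, 17:15–17:45.
Restricted to 10:30–18:15: 12:45–13:00, 17:15–17:45.
Total common minutes: 15 + 30 = 45.

45 minutes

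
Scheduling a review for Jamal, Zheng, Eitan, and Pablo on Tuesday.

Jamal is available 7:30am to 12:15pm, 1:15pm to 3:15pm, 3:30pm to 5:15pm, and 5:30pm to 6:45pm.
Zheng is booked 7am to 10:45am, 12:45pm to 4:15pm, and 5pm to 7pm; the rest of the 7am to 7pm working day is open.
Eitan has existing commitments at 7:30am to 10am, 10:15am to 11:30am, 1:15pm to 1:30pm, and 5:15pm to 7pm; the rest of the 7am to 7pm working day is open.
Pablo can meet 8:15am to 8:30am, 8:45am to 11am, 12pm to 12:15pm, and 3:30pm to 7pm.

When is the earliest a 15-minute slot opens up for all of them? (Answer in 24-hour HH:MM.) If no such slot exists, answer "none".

Zheng free within 07:00–19:00: 10:45–12:45, 16:15–17:00.
Eitan free within 07:00–19:00: 07:00–07:30, 10:00–10:15, 11:30–13:15, 13:30–17:15.
Jamal ∩ Zheng: 10:45–12:15, 16:15–17:00.
Jamal ∩ Zheng ∩ Eitan: 11:30–12:15, 16:15–17:00.
Jamal ∩ Zheng ∩ Eitan ∩ Pablo: 12:00–12:15, 16:15–17:00.
Windows ≥ 15 min: 12:00–12:15, 16:15–17:00.
Earliest such window starts at 12:00.

12:00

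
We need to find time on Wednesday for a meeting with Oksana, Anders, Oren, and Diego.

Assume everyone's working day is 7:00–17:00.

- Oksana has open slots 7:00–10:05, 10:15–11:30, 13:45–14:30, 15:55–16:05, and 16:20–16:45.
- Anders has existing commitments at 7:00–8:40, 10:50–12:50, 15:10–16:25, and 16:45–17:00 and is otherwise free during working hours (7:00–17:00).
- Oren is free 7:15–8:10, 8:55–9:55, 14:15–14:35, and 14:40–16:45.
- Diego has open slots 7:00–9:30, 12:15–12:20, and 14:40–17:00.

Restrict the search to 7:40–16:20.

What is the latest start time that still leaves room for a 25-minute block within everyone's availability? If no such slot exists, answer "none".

Anders free within 07:00–17:00: 08:40–10:50, 12:50–15:10, 16:25–16:45.
Oksana ∩ Anders: 08:40–10:05, 10:15–10:50, 13:45–14:30, 16:25–16:45.
Oksana ∩ Anders ∩ Oren: 08:55–09:55, 14:15–14:30, 16:25–16:45.
Oksana ∩ Anders ∩ Oren ∩ Diego: 08:55–09:30, 16:25–16:45.
Restricted to 07:40–16:20: 08:55–09:30.
Windows ≥ 25 min: 08:55–09:30.
Latest start in the last window 08:55–09:30 is 09:30 − 25 min = 09:05.

09:05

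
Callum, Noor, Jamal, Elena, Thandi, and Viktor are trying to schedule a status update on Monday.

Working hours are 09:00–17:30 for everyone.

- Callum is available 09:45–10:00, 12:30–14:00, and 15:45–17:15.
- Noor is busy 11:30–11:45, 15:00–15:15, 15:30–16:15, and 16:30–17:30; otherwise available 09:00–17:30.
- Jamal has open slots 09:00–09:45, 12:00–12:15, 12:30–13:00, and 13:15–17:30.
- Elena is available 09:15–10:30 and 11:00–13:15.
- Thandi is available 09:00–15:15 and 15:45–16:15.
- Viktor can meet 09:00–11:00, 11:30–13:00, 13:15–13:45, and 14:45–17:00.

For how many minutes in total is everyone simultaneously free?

Noor free within 09:00–17:30: 09:00–11:30, 11:45–15:00, 15:15–15:30, 16:15–16:30.
Callum ∩ Noor: 09:45–10:00, 12:30–14:00, 16:15–16:30.
Callum ∩ Noor ∩ Jamal: 12:30–13:00, 13:15–14:00, 16:15–16:30.
Callum ∩ Noor ∩ Jamal ∩ Elena: 12:30–13:00.
Callum ∩ Noor ∩ Jamal ∩ Elena ∩ Thandi: 12:30–13:00.
Callum ∩ Noor ∩ Jamal ∩ Elena ∩ Thandi ∩ Viktor: 12:30–13:00.
Total common minutes: 30.

30 minutes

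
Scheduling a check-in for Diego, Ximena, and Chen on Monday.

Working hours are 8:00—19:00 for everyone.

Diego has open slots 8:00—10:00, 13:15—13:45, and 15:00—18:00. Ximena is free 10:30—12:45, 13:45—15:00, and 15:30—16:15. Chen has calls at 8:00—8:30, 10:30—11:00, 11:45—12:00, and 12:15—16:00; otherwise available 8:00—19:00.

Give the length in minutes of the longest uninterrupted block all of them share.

15 minutes

Chen free within 08:00–19:00: 08:30–10:30, 11:00–11:45, 12:00–12:15, 16:00–19:00.
Diego ∩ Ximena: 15:30–16:15.
Diego ∩ Ximena ∩ Chen: 16:00–16:15.
Single common window of 15 minutes.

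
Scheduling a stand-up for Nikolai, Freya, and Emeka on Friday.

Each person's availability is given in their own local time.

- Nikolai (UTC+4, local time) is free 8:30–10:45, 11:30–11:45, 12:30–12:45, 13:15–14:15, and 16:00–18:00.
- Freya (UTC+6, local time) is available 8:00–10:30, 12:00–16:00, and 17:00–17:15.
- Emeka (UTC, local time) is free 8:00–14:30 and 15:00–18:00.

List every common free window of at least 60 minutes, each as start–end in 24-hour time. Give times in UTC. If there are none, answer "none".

Nikolai → UTC: 04:30–06:45, 07:30–07:45, 08:30–08:45, 09:15–10:15, 12:00–14:00.
Freya → UTC: 02:00–04:30, 06:00–10:00, 11:00–11:15.
Emeka → UTC: 08:00–14:30, 15:00–18:00.
Nikolai ∩ Freya: 06:00–06:45, 07:30–07:45, 08:30–08:45, 09:15–10:00.
Nikolai ∩ Freya ∩ Emeka: 08:30–08:45, 09:15–10:00.
Windows ≥ 60 min: (none).

none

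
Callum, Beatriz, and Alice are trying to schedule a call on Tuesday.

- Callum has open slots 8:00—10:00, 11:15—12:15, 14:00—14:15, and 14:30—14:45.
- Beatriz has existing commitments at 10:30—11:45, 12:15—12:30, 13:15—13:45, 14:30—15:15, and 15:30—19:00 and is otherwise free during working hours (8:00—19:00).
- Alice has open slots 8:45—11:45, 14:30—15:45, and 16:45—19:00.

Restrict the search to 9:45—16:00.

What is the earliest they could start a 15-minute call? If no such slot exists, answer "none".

09:45

Beatriz free within 08:00–19:00: 08:00–10:30, 11:45–12:15, 12:30–13:15, 13:45–14:30, 15:15–15:30.
Callum ∩ Beatriz: 08:00–10:00, 11:45–12:15, 14:00–14:15.
Callum ∩ Beatriz ∩ Alice: 08:45–10:00.
Restricted to 09:45–16:00: 09:45–10:00.
Windows ≥ 15 min: 09:45–10:00.
Earliest such window starts at 09:45.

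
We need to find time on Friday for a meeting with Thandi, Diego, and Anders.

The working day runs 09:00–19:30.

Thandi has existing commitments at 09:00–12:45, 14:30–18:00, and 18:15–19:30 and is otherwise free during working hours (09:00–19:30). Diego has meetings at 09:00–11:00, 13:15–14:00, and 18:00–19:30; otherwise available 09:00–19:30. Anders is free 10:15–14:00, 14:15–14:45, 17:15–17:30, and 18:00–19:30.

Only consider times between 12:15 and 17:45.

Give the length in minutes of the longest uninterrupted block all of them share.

30 minutes

Thandi free within 09:00–19:30: 12:45–14:30, 18:00–18:15.
Diego free within 09:00–19:30: 11:00–13:15, 14:00–18:00.
Thandi ∩ Diego: 12:45–13:15, 14:00–14:30.
Thandi ∩ Diego ∩ Anders: 12:45–13:15, 14:15–14:30.
Restricted to 12:15–17:45: 12:45–13:15, 14:15–14:30.
Common window lengths: 30, 15 min; longest is 30.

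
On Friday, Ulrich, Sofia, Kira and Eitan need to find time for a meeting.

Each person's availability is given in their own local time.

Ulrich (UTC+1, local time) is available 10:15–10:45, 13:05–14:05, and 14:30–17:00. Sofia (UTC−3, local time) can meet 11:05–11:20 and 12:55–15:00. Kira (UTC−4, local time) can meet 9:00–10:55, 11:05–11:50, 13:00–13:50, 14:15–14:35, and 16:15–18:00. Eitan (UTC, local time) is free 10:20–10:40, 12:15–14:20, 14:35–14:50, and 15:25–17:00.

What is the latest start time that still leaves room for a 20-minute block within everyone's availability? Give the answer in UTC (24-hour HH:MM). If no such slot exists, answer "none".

none

Ulrich → UTC: 09:15–09:45, 12:05–13:05, 13:30–16:00.
Sofia → UTC: 14:05–14:20, 15:55–18:00.
Kira → UTC: 13:00–14:55, 15:05–15:50, 17:00–17:50, 18:15–18:35, 20:15–22:00.
Eitan → UTC: 10:20–10:40, 12:15–14:20, 14:35–14:50, 15:25–17:00.
Ulrich ∩ Sofia: 14:05–14:20, 15:55–16:00.
Ulrich ∩ Sofia ∩ Kira: 14:05–14:20.
Ulrich ∩ Sofia ∩ Kira ∩ Eitan: 14:05–14:20.
Windows ≥ 20 min: (none).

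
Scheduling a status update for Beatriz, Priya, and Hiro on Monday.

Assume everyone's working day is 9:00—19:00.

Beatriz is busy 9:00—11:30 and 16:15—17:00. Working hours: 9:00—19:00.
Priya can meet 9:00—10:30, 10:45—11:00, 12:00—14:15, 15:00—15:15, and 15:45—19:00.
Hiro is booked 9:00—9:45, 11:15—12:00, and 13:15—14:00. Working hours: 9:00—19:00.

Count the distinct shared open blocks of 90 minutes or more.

Beatriz free within 09:00–19:00: 11:30–16:15, 17:00–19:00.
Hiro free within 09:00–19:00: 09:45–11:15, 12:00–13:15, 14:00–19:00.
Beatriz ∩ Priya: 12:00–14:15, 15:00–15:15, 15:45–16:15, 17:00–19:00.
Beatriz ∩ Priya ∩ Hiro: 12:00–13:15, 14:00–14:15, 15:00–15:15, 15:45–16:15, 17:00–19:00.
Windows ≥ 90 min: 17:00–19:00.
That's 1 window.

1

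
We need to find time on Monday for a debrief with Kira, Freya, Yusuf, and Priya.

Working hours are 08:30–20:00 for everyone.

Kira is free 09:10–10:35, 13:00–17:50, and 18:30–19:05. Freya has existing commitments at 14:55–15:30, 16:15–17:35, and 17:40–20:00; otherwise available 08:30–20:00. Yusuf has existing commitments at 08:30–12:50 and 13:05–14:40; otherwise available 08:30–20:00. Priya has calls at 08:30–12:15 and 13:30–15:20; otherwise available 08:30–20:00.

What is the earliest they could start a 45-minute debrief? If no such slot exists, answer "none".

Freya free within 08:30–20:00: 08:30–14:55, 15:30–16:15, 17:35–17:40.
Yusuf free within 08:30–20:00: 12:50–13:05, 14:40–20:00.
Priya free within 08:30–20:00: 12:15–13:30, 15:20–20:00.
Kira ∩ Freya: 09:10–10:35, 13:00–14:55, 15:30–16:15, 17:35–17:40.
Kira ∩ Freya ∩ Yusuf: 13:00–13:05, 14:40–14:55, 15:30–16:15, 17:35–17:40.
Kira ∩ Freya ∩ Yusuf ∩ Priya: 13:00–13:05, 15:30–16:15, 17:35–17:40.
Windows ≥ 45 min: 15:30–16:15.
Earliest such window starts at 15:30.

15:30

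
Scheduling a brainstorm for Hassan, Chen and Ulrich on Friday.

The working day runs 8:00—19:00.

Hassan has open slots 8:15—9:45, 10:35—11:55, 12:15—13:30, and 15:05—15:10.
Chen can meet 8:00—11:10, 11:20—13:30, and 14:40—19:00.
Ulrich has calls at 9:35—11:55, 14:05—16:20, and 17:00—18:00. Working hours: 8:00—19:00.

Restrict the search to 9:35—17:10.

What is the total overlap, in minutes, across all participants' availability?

Ulrich free within 08:00–19:00: 08:00–09:35, 11:55–14:05, 16:20–17:00, 18:00–19:00.
Hassan ∩ Chen: 08:15–09:45, 10:35–11:10, 11:20–11:55, 12:15–13:30, 15:05–15:10.
Hassan ∩ Chen ∩ Ulrich: 08:15–09:35, 12:15–13:30.
Restricted to 09:35–17:10: 12:15–13:30.
Total common minutes: 75.

75 minutes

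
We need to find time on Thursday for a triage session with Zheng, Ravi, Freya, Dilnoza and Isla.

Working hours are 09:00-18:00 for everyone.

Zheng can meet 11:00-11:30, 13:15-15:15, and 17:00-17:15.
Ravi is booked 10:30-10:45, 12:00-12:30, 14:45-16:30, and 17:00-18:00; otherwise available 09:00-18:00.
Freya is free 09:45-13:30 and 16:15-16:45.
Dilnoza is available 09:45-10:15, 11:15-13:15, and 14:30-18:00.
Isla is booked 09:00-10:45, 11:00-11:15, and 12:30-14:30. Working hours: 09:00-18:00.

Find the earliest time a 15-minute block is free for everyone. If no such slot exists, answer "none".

11:15

Ravi free within 09:00–18:00: 09:00–10:30, 10:45–12:00, 12:30–14:45, 16:30–17:00.
Isla free within 09:00–18:00: 10:45–11:00, 11:15–12:30, 14:30–18:00.
Zheng ∩ Ravi: 11:00–11:30, 13:15–14:45.
Zheng ∩ Ravi ∩ Freya: 11:00–11:30, 13:15–13:30.
Zheng ∩ Ravi ∩ Freya ∩ Dilnoza: 11:15–11:30.
Zheng ∩ Ravi ∩ Freya ∩ Dilnoza ∩ Isla: 11:15–11:30.
Windows ≥ 15 min: 11:15–11:30.
Earliest such window starts at 11:15.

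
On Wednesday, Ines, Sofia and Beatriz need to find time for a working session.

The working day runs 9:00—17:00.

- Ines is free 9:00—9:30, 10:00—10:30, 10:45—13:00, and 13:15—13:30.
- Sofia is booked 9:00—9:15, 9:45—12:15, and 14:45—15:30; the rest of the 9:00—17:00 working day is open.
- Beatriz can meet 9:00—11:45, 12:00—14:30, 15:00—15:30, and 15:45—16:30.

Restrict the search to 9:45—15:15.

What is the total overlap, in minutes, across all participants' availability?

Sofia free within 09:00–17:00: 09:15–09:45, 12:15–14:45, 15:30–17:00.
Ines ∩ Sofia: 09:15–09:30, 12:15–13:00, 13:15–13:30.
Ines ∩ Sofia ∩ Beatriz: 09:15–09:30, 12:15–13:00, 13:15–13:30.
Restricted to 09:45–15:15: 12:15–13:00, 13:15–13:30.
Total common minutes: 45 + 15 = 60.

60 minutes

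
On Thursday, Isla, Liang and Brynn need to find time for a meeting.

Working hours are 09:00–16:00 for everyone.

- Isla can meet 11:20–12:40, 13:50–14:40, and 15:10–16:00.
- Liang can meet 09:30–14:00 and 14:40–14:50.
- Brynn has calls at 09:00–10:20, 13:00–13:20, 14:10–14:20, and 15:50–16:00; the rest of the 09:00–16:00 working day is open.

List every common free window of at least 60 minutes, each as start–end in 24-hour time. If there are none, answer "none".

11:20–12:40

Brynn free within 09:00–16:00: 10:20–13:00, 13:20–14:10, 14:20–15:50.
Isla ∩ Liang: 11:20–12:40, 13:50–14:00.
Isla ∩ Liang ∩ Brynn: 11:20–12:40, 13:50–14:00.
Windows ≥ 60 min: 11:20–12:40.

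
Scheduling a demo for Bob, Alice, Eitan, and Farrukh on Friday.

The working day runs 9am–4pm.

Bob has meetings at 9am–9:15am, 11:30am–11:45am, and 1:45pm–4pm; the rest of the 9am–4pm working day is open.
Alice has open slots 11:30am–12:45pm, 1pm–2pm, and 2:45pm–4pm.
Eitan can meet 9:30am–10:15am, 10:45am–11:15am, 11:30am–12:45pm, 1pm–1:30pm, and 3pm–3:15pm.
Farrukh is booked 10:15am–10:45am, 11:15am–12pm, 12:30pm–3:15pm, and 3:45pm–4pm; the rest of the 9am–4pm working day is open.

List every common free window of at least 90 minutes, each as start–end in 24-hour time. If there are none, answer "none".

none

Bob free within 09:00–16:00: 09:15–11:30, 11:45–13:45.
Farrukh free within 09:00–16:00: 09:00–10:15, 10:45–11:15, 12:00–12:30, 15:15–15:45.
Bob ∩ Alice: 11:45–12:45, 13:00–13:45.
Bob ∩ Alice ∩ Eitan: 11:45–12:45, 13:00–13:30.
Bob ∩ Alice ∩ Eitan ∩ Farrukh: 12:00–12:30.
Windows ≥ 90 min: (none).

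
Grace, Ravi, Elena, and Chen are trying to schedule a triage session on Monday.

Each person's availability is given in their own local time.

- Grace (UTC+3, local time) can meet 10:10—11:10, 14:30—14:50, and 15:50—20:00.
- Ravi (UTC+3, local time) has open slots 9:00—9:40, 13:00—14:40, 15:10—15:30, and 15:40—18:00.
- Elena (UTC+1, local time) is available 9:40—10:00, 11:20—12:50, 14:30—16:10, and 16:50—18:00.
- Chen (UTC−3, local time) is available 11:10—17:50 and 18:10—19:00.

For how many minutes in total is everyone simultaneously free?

Grace → UTC: 07:10–08:10, 11:30–11:50, 12:50–17:00.
Ravi → UTC: 06:00–06:40, 10:00–11:40, 12:10–12:30, 12:40–15:00.
Elena → UTC: 08:40–09:00, 10:20–11:50, 13:30–15:10, 15:50–17:00.
Chen → UTC: 14:10–20:50, 21:10–22:00.
Grace ∩ Ravi: 11:30–11:40, 12:50–15:00.
Grace ∩ Ravi ∩ Elena: 11:30–11:40, 13:30–15:00.
Grace ∩ Ravi ∩ Elena ∩ Chen: 14:10–15:00.
Total common minutes: 50.

50 minutes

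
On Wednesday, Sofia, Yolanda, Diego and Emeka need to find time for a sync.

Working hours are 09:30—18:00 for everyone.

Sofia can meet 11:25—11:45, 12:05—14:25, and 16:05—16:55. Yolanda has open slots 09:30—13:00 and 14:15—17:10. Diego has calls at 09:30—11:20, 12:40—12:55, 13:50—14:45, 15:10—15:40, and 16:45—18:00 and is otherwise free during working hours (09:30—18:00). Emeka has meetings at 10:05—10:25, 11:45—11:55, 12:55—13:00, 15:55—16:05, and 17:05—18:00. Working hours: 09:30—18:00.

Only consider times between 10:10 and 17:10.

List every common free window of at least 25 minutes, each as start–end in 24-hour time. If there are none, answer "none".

Diego free within 09:30–18:00: 11:20–12:40, 12:55–13:50, 14:45–15:10, 15:40–16:45.
Emeka free within 09:30–18:00: 09:30–10:05, 10:25–11:45, 11:55–12:55, 13:00–15:55, 16:05–17:05.
Sofia ∩ Yolanda: 11:25–11:45, 12:05–13:00, 14:15–14:25, 16:05–16:55.
Sofia ∩ Yolanda ∩ Diego: 11:25–11:45, 12:05–12:40, 12:55–13:00, 16:05–16:45.
Sofia ∩ Yolanda ∩ Diego ∩ Emeka: 11:25–11:45, 12:05–12:40, 16:05–16:45.
Restricted to 10:10–17:10: 11:25–11:45, 12:05–12:40, 16:05–16:45.
Windows ≥ 25 min: 12:05–12:40, 16:05–16:45.

12:05–12:40, 16:05–16:45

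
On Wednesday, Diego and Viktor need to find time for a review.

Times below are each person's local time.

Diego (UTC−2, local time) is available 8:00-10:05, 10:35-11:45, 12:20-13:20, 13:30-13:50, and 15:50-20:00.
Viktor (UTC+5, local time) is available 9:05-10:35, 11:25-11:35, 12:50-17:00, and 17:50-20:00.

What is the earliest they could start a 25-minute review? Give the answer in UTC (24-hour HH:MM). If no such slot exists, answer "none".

Diego → UTC: 10:00–12:05, 12:35–13:45, 14:20–15:20, 15:30–15:50, 17:50–22:00.
Viktor → UTC: 04:05–05:35, 06:25–06:35, 07:50–12:00, 12:50–15:00.
Diego ∩ Viktor: 10:00–12:00, 12:50–13:45, 14:20–15:00.
Windows ≥ 25 min: 10:00–12:00, 12:50–13:45, 14:20–15:00.
Earliest such window starts at 10:00.

10:00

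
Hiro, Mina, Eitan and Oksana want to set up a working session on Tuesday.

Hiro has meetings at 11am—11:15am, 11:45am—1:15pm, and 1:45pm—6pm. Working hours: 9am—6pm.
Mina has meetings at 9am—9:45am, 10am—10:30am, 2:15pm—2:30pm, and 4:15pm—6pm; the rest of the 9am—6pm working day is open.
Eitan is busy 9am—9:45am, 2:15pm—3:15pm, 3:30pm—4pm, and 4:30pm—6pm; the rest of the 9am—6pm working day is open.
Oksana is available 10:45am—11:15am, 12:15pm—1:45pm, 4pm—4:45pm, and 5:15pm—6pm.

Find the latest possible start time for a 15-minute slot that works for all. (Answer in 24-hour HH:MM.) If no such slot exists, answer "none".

13:30

Hiro free within 09:00–18:00: 09:00–11:00, 11:15–11:45, 13:15–13:45.
Mina free within 09:00–18:00: 09:45–10:00, 10:30–14:15, 14:30–16:15.
Eitan free within 09:00–18:00: 09:45–14:15, 15:15–15:30, 16:00–16:30.
Hiro ∩ Mina: 09:45–10:00, 10:30–11:00, 11:15–11:45, 13:15–13:45.
Hiro ∩ Mina ∩ Eitan: 09:45–10:00, 10:30–11:00, 11:15–11:45, 13:15–13:45.
Hiro ∩ Mina ∩ Eitan ∩ Oksana: 10:45–11:00, 13:15–13:45.
Windows ≥ 15 min: 10:45–11:00, 13:15–13:45.
Latest start in the last window 13:15–13:45 is 13:45 − 15 min = 13:30.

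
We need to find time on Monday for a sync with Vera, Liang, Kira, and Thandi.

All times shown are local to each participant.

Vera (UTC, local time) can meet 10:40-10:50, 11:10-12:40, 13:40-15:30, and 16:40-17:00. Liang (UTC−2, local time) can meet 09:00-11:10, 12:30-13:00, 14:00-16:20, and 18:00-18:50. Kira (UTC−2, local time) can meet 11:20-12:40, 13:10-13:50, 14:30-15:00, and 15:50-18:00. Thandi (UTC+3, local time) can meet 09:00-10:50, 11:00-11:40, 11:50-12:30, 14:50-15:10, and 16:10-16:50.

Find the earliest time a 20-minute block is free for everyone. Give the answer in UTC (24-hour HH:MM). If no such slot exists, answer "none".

Vera → UTC: 10:40–10:50, 11:10–12:40, 13:40–15:30, 16:40–17:00.
Liang → UTC: 11:00–13:10, 14:30–15:00, 16:00–18:20, 20:00–20:50.
Kira → UTC: 13:20–14:40, 15:10–15:50, 16:30–17:00, 17:50–20:00.
Thandi → UTC: 06:00–07:50, 08:00–08:40, 08:50–09:30, 11:50–12:10, 13:10–13:50.
Vera ∩ Liang: 11:10–12:40, 14:30–15:00, 16:40–17:00.
Vera ∩ Liang ∩ Kira: 14:30–14:40, 16:40–17:00.
Vera ∩ Liang ∩ Kira ∩ Thandi: (none).
Windows ≥ 20 min: (none).

none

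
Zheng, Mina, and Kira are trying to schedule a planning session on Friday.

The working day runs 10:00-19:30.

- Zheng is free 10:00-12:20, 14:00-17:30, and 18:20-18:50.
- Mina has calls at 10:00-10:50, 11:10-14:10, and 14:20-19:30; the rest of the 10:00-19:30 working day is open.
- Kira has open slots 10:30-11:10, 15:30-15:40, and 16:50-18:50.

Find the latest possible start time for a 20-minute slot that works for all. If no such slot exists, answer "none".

Mina free within 10:00–19:30: 10:50–11:10, 14:10–14:20.
Zheng ∩ Mina: 10:50–11:10, 14:10–14:20.
Zheng ∩ Mina ∩ Kira: 10:50–11:10.
Windows ≥ 20 min: 10:50–11:10.
Latest start in the last window 10:50–11:10 is 11:10 − 20 min = 10:50.

10:50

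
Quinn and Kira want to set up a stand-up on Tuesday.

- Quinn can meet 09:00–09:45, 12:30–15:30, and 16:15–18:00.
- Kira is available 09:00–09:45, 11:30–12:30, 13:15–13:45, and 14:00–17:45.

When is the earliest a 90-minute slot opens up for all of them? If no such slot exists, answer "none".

Quinn ∩ Kira: 09:00–09:45, 13:15–13:45, 14:00–15:30, 16:15–17:45.
Windows ≥ 90 min: 14:00–15:30, 16:15–17:45.
Earliest such window starts at 14:00.

14:00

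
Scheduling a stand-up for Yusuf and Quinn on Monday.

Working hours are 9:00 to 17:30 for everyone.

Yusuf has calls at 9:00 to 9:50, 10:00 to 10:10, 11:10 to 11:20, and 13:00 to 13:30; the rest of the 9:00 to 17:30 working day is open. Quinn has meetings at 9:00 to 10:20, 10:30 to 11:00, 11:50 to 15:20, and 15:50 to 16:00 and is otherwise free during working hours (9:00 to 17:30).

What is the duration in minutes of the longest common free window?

Yusuf free within 09:00–17:30: 09:50–10:00, 10:10–11:10, 11:20–13:00, 13:30–17:30.
Quinn free within 09:00–17:30: 10:20–10:30, 11:00–11:50, 15:20–15:50, 16:00–17:30.
Yusuf ∩ Quinn: 10:20–10:30, 11:00–11:10, 11:20–11:50, 15:20–15:50, 16:00–17:30.
Common window lengths: 10, 10, 30, 30, 90 min; longest is 90.

90 minutes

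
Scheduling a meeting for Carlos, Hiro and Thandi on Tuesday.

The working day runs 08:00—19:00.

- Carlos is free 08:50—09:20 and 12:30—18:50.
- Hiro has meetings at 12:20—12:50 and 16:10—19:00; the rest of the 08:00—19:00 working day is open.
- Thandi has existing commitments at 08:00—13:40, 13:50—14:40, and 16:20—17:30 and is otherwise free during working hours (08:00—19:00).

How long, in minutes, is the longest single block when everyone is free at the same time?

90 minutes

Hiro free within 08:00–19:00: 08:00–12:20, 12:50–16:10.
Thandi free within 08:00–19:00: 13:40–13:50, 14:40–16:20, 17:30–19:00.
Carlos ∩ Hiro: 08:50–09:20, 12:50–16:10.
Carlos ∩ Hiro ∩ Thandi: 13:40–13:50, 14:40–16:10.
Common window lengths: 10, 90 min; longest is 90.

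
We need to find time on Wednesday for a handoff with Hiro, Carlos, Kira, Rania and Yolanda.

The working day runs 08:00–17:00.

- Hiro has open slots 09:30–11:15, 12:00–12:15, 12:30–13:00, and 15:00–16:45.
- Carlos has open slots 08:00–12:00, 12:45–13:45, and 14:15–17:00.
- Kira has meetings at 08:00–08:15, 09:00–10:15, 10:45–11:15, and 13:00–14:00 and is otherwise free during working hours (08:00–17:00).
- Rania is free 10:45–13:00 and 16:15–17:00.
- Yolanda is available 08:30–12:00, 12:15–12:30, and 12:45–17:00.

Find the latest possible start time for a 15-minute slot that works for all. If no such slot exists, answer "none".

16:30

Kira free within 08:00–17:00: 08:15–09:00, 10:15–10:45, 11:15–13:00, 14:00–17:00.
Hiro ∩ Carlos: 09:30–11:15, 12:45–13:00, 15:00–16:45.
Hiro ∩ Carlos ∩ Kira: 10:15–10:45, 12:45–13:00, 15:00–16:45.
Hiro ∩ Carlos ∩ Kira ∩ Rania: 12:45–13:00, 16:15–16:45.
Hiro ∩ Carlos ∩ Kira ∩ Rania ∩ Yolanda: 12:45–13:00, 16:15–16:45.
Windows ≥ 15 min: 12:45–13:00, 16:15–16:45.
Latest start in the last window 16:15–16:45 is 16:45 − 15 min = 16:30.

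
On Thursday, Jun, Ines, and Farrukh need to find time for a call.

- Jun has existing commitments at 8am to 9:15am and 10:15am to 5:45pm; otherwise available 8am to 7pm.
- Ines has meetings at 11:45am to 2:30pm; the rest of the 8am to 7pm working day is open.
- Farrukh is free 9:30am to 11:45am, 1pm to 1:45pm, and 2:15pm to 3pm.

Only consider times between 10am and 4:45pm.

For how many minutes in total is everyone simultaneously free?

15 minutes

Jun free within 08:00–19:00: 09:15–10:15, 17:45–19:00.
Ines free within 08:00–19:00: 08:00–11:45, 14:30–19:00.
Jun ∩ Ines: 09:15–10:15, 17:45–19:00.
Jun ∩ Ines ∩ Farrukh: 09:30–10:15.
Restricted to 10:00–16:45: 10:00–10:15.
Total common minutes: 15.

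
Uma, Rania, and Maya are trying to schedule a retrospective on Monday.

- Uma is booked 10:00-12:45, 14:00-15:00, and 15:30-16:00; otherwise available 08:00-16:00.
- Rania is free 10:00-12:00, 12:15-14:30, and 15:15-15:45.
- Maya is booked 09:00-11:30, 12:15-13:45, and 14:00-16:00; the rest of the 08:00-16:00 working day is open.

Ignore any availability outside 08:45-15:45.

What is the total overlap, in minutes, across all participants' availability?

Uma free within 08:00–16:00: 08:00–10:00, 12:45–14:00, 15:00–15:30.
Maya free within 08:00–16:00: 08:00–09:00, 11:30–12:15, 13:45–14:00.
Uma ∩ Rania: 12:45–14:00, 15:15–15:30.
Uma ∩ Rania ∩ Maya: 13:45–14:00.
Restricted to 08:45–15:45: 13:45–14:00.
Total common minutes: 15.

15 minutes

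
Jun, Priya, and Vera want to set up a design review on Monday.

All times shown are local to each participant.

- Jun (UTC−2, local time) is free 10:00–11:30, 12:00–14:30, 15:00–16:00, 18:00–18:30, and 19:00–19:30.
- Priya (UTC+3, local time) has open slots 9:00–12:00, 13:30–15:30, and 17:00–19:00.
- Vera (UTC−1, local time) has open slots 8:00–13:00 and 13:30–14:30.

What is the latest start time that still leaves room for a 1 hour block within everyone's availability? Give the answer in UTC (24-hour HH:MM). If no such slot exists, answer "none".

Jun → UTC: 12:00–13:30, 14:00–16:30, 17:00–18:00, 20:00–20:30, 21:00–21:30.
Priya → UTC: 06:00–09:00, 10:30–12:30, 14:00–16:00.
Vera → UTC: 09:00–14:00, 14:30–15:30.
Jun ∩ Priya: 12:00–12:30, 14:00–16:00.
Jun ∩ Priya ∩ Vera: 12:00–12:30, 14:30–15:30.
Windows ≥ 60 min: 14:30–15:30.
Latest start in the last window 14:30–15:30 is 15:30 − 60 min = 14:30.

14:30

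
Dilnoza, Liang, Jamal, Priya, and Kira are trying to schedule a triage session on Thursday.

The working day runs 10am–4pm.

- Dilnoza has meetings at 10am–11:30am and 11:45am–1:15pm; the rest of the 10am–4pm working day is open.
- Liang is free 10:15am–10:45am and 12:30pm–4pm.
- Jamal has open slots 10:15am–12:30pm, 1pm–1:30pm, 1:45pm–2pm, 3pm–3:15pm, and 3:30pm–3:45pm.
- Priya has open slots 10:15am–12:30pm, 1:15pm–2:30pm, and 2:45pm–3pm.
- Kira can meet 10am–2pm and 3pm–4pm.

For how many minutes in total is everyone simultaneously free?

Dilnoza free within 10:00–16:00: 11:30–11:45, 13:15–16:00.
Dilnoza ∩ Liang: 13:15–16:00.
Dilnoza ∩ Liang ∩ Jamal: 13:15–13:30, 13:45–14:00, 15:00–15:15, 15:30–15:45.
Dilnoza ∩ Liang ∩ Jamal ∩ Priya: 13:15–13:30, 13:45–14:00.
Dilnoza ∩ Liang ∩ Jamal ∩ Priya ∩ Kira: 13:15–13:30, 13:45–14:00.
Total common minutes: 15 + 15 = 30.

30 minutes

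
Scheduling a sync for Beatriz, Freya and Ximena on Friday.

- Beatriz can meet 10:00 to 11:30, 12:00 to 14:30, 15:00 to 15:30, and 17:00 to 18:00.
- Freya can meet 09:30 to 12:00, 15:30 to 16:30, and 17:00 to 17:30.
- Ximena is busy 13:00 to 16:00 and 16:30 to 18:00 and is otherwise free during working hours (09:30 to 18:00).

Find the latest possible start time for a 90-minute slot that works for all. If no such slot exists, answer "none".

Ximena free within 09:30–18:00: 09:30–13:00, 16:00–16:30.
Beatriz ∩ Freya: 10:00–11:30, 17:00–17:30.
Beatriz ∩ Freya ∩ Ximena: 10:00–11:30.
Windows ≥ 90 min: 10:00–11:30.
Latest start in the last window 10:00–11:30 is 11:30 − 90 min = 10:00.

10:00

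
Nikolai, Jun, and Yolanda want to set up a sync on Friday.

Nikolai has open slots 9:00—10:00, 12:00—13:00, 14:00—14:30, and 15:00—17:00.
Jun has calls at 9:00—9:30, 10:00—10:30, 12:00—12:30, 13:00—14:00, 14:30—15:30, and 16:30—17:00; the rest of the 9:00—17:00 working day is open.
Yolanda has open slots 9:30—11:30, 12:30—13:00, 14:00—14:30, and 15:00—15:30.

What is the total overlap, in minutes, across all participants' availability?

90 minutes

Jun free within 09:00–17:00: 09:30–10:00, 10:30–12:00, 12:30–13:00, 14:00–14:30, 15:30–16:30.
Nikolai ∩ Jun: 09:30–10:00, 12:30–13:00, 14:00–14:30, 15:30–16:30.
Nikolai ∩ Jun ∩ Yolanda: 09:30–10:00, 12:30–13:00, 14:00–14:30.
Total common minutes: 30 + 30 + 30 = 90.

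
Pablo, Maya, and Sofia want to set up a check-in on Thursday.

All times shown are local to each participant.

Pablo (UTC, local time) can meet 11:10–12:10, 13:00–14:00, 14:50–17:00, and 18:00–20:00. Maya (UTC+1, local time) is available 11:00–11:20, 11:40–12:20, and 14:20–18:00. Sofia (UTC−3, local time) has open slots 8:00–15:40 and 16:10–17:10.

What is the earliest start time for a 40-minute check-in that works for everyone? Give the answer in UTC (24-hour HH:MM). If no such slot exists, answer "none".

Pablo → UTC: 11:10–12:10, 13:00–14:00, 14:50–17:00, 18:00–20:00.
Maya → UTC: 10:00–10:20, 10:40–11:20, 13:20–17:00.
Sofia → UTC: 11:00–18:40, 19:10–20:10.
Pablo ∩ Maya: 11:10–11:20, 13:20–14:00, 14:50–17:00.
Pablo ∩ Maya ∩ Sofia: 11:10–11:20, 13:20–14:00, 14:50–17:00.
Windows ≥ 40 min: 13:20–14:00, 14:50–17:00.
Earliest such window starts at 13:20.

13:20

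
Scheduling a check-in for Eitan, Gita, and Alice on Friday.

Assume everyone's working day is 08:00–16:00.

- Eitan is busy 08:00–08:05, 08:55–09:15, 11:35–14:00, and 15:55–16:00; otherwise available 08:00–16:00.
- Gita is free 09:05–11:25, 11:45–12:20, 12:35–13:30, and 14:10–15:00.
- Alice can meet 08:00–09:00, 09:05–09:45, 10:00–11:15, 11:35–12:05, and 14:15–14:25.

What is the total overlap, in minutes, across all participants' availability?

Eitan free within 08:00–16:00: 08:05–08:55, 09:15–11:35, 14:00–15:55.
Eitan ∩ Gita: 09:15–11:25, 14:10–15:00.
Eitan ∩ Gita ∩ Alice: 09:15–09:45, 10:00–11:15, 14:15–14:25.
Total common minutes: 30 + 75 + 10 = 115.

115 minutes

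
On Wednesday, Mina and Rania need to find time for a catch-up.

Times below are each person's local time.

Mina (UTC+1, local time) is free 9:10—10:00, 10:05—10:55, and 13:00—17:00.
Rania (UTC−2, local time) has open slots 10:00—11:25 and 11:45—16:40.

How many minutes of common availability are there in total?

220 minutes

Mina → UTC: 08:10–09:00, 09:05–09:55, 12:00–16:00.
Rania → UTC: 12:00–13:25, 13:45–18:40.
Mina ∩ Rania: 12:00–13:25, 13:45–16:00.
Total common minutes: 85 + 135 = 220.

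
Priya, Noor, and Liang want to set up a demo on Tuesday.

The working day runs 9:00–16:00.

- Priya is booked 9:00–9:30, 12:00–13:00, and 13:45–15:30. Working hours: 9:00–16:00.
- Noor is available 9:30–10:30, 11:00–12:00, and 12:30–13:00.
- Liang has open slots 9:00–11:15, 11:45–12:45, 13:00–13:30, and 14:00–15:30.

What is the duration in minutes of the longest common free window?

60 minutes

Priya free within 09:00–16:00: 09:30–12:00, 13:00–13:45, 15:30–16:00.
Priya ∩ Noor: 09:30–10:30, 11:00–12:00.
Priya ∩ Noor ∩ Liang: 09:30–10:30, 11:00–11:15, 11:45–12:00.
Common window lengths: 60, 15, 15 min; longest is 60.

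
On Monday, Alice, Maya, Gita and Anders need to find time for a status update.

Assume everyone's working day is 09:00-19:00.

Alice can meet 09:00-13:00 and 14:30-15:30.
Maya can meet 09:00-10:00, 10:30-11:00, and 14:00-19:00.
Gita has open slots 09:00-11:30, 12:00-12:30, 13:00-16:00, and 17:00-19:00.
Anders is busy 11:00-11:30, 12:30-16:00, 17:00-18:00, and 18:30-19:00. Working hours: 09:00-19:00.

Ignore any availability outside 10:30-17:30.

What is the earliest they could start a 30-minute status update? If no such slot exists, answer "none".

10:30

Anders free within 09:00–19:00: 09:00–11:00, 11:30–12:30, 16:00–17:00, 18:00–18:30.
Alice ∩ Maya: 09:00–10:00, 10:30–11:00, 14:30–15:30.
Alice ∩ Maya ∩ Gita: 09:00–10:00, 10:30–11:00, 14:30–15:30.
Alice ∩ Maya ∩ Gita ∩ Anders: 09:00–10:00, 10:30–11:00.
Restricted to 10:30–17:30: 10:30–11:00.
Windows ≥ 30 min: 10:30–11:00.
Earliest such window starts at 10:30.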